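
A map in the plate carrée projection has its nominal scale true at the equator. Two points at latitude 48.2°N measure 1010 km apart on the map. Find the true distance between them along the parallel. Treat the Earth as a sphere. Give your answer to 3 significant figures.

Plate carrée maps x = Rλ, y = Rφ. The meridian scale is h = 1 and the parallel scale is k = 1/cos φ = sec φ.
Along the parallel at 48.2°, map distances are exaggerated by k = sec 48.2° = 1.500.
True distance = 1010 / 1.500 = 1010 × cos 48.2° ≈ 673 km.

673 km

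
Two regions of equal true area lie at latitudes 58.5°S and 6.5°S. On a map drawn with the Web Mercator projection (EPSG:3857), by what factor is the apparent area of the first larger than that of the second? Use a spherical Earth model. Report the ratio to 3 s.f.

3.62

Mercator is conformal with k = sec φ, so areal scale = k² = sec²φ.
At 58.5°: sec²(58.5°) = 1/0.5225² = 3.663.
At 6.5°: sec²(6.5°) = 1/0.9936² = 1.013.
Ratio = 3.663/1.013 = cos²(6.5°)/cos²(58.5°) ≈ 3.62.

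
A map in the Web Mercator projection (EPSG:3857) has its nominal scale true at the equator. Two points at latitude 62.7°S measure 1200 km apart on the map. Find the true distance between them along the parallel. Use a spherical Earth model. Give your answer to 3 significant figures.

The Mercator projection is conformal; its linear scale factor is the same in every direction and equals sec φ = 1/cos φ.
Along the parallel at 62.7°, map distances are exaggerated by k = sec 62.7° = 2.180.
True distance = 1200 / 2.180 = 1200 × cos 62.7° ≈ 550 km.

550 km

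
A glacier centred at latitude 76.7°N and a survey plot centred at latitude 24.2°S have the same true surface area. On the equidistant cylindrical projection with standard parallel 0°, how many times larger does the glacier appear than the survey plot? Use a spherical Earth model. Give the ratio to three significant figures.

Plate carrée maps x = Rλ, y = Rφ. The meridian scale is h = 1 and the parallel scale is k = 1/cos φ = sec φ.
Areal scale at 76.7°: h·k = 1.000 × 4.347 = 4.347.
Areal scale at 24.2°: h·k = 1.000 × 1.096 = 1.096.
Ratio = 4.347/1.096 ≈ 3.96.

3.96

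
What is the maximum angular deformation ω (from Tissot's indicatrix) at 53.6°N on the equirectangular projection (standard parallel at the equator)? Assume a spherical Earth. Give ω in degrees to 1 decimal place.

29.6°

Plate carrée maps x = Rλ, y = Rφ. The meridian scale is h = 1 and the parallel scale is k = 1/cos φ = sec φ.
At 53.6°: h = 1.000, k = 1.685; principal scales a = 1.685, b = 1.000.
sin(ω/2) = (a − b)/(a + b) = 0.6852/2.685 = 0.2552, so ω = 2 arcsin(0.2552) ≈ 29.6°.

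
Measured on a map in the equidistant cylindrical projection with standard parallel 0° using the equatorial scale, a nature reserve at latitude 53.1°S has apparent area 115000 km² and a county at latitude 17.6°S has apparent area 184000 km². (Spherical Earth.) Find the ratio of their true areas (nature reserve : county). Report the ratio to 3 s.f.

0.394

On the plate carrée, areal scale = h·k = 1 × sec φ, so true area = apparent × cos φ.
True area of nature reserve: 115000 × cos(53.1°) = 115000 × 0.6004 = 69050 km².
True area of county: 184000 × cos(17.6°) = 184000 × 0.9532 = 175400 km².
Ratio = 69050 / 175400 ≈ 0.394.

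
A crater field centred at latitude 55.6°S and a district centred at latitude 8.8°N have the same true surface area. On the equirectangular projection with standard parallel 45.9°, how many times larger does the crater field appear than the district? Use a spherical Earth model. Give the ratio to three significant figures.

1.75

In the equirectangular projection with standard parallel φ₀ = 45.9° (x = Rλ cos φ₀, y = Rφ), meridians are true-scale (h = 1) and the parallel scale is k = cos φ₀ / cos φ.
Areal scale at 55.6°: h·k = 1.000 × 1.232 = 1.232.
Areal scale at 8.8°: h·k = 1.000 × 0.7042 = 0.7042.
Ratio = 1.232/0.7042 ≈ 1.75.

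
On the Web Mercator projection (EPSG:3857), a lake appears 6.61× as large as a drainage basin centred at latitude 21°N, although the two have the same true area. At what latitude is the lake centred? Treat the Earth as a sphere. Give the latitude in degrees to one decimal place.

68.7°

For equal true areas on Mercator, apparent areas scale as sec²φ, so the ratio is cos²φ₂ / cos²φ₁.
cos²φ₂ / cos²φ₁ = 6.61  ⇒  cos φ₁ = cos 21° / √6.61 = 0.9336/2.571 = 0.3631.
φ₁ = arccos(0.3631) ≈ 68.7°.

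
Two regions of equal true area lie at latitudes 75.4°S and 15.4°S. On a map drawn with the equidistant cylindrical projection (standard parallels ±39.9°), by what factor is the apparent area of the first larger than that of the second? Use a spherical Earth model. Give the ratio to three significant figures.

The equidistant cylindrical projection with φ₀ = 39.9° has h = 1 (meridians true) and k = cos φ₀ / cos φ along parallels.
Areal scale at 75.4°: h·k = 1.000 × 3.043 = 3.043.
Areal scale at 15.4°: h·k = 1.000 × 0.7957 = 0.7957.
Ratio = 3.043/0.7957 ≈ 3.82.

3.82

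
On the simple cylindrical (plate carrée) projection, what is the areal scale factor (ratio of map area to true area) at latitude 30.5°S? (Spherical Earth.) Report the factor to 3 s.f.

1.16

In the plate carrée (x = Rλ, y = Rφ), meridians are true-scale (h = 1) and parallels are stretched by k = sec φ.
Areal scale = h·k = 1 × sec φ; at 30.5°, h = 1.000, k = 1.161, so h·k = 1.161.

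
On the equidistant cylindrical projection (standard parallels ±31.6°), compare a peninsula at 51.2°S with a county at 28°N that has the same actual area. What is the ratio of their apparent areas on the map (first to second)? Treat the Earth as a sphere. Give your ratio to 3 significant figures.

1.41

The equidistant cylindrical projection with φ₀ = 31.6° has h = 1 (meridians true) and k = cos φ₀ / cos φ along parallels.
Areal scale at 51.2°: h·k = 1.000 × 1.359 = 1.359.
Areal scale at 28°: h·k = 1.000 × 0.9646 = 0.9646.
Ratio = 1.359/0.9646 ≈ 1.41.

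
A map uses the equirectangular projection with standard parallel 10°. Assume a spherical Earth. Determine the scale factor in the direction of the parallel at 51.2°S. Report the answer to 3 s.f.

With standard parallel φ₀ = 10°, the equirectangular projection gives x = Rλ cos φ₀, y = Rφ, so h = 1 and k = cos 10° / cos φ.
k = cos 10° / cos 51.2° = 0.9848/0.6266 = 1.572.

1.57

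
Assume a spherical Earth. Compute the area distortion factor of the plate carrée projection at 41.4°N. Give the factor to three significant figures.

For the equirectangular projection with φ₀ = 0 (plate carrée), h = 1 along meridians and k = sec φ along parallels.
Areal scale = h·k = 1 × sec φ; at 41.4°, h = 1.000, k = 1.333, so h·k = 1.333.

1.33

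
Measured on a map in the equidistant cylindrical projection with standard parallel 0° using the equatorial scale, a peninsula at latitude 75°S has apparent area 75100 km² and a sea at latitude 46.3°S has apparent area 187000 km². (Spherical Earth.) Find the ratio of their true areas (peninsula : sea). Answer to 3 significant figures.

On the plate carrée, areal scale = h·k = 1 × sec φ, so true area = apparent × cos φ.
True area of peninsula: 75100 × cos(75°) = 75100 × 0.2588 = 19440 km².
True area of sea: 187000 × cos(46.3°) = 187000 × 0.6909 = 129200 km².
Ratio = 19440 / 129200 ≈ 0.150.

0.150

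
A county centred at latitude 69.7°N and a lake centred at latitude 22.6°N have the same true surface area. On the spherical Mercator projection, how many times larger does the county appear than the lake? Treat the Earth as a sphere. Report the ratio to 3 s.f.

7.08

Mercator is conformal with k = sec φ, so areal scale = k² = sec²φ.
At 69.7°: sec²(69.7°) = 1/0.3469² = 8.308.
At 22.6°: sec²(22.6°) = 1/0.9232² = 1.173.
Ratio = 8.308/1.173 = cos²(22.6°)/cos²(69.7°) ≈ 7.08.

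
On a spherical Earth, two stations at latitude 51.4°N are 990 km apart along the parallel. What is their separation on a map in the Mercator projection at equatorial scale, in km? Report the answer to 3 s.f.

1590 km

For Mercator, h = k = sec φ (a conformal cylindrical projection has a single point scale, 1/cos φ).
Along the parallel, k = sec 51.4° = 1/0.6239 = 1.603.
Map distance = 990 × 1.603 ≈ 1590 km.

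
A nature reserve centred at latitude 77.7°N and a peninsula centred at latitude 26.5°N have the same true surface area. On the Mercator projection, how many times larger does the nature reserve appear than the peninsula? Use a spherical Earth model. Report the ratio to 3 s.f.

17.6

Mercator areal scale is sec²φ.
At 77.7°: sec²(77.7°) = 1/0.2130² = 22.04.
At 26.5°: sec²(26.5°) = 1/0.8949² = 1.249.
Ratio = 22.04/1.249 = cos²(26.5°)/cos²(77.7°) ≈ 17.6.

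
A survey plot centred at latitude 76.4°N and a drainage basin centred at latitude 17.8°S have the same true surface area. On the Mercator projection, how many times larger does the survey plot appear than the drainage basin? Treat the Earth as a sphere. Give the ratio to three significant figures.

Mercator areal scale is sec²φ.
At 76.4°: sec²(76.4°) = 1/0.2351² = 18.09.
At 17.8°: sec²(17.8°) = 1/0.9521² = 1.103.
Ratio = 18.09/1.103 = cos²(17.8°)/cos²(76.4°) ≈ 16.4.

16.4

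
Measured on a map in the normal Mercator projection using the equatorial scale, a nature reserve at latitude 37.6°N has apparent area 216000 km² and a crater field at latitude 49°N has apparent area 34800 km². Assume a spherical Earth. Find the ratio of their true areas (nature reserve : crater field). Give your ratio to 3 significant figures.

9.05

Since Mercator area scale is 1/cos²φ, the true area equals the apparent area multiplied by cos²φ.
True area of nature reserve: 216000 × cos²(37.6°) = 216000 × 0.6277 = 135600 km².
True area of crater field: 34800 × cos²(49°) = 34800 × 0.4304 = 14980 km².
Ratio = 135600 / 14980 ≈ 9.05.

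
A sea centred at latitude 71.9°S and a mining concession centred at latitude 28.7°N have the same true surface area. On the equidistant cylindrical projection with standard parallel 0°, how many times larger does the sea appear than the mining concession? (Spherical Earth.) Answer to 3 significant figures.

For the equirectangular projection with φ₀ = 0 (plate carrée), h = 1 along meridians and k = sec φ along parallels.
Areal scale at 71.9°: h·k = 1.000 × 3.219 = 3.219.
Areal scale at 28.7°: h·k = 1.000 × 1.140 = 1.140.
Ratio = 3.219/1.140 ≈ 2.82.

2.82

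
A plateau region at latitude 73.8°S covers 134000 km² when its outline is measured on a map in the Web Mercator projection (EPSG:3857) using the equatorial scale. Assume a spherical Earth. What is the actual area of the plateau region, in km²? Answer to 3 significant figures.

For Mercator, h = k = sec φ (a conformal cylindrical projection has a single point scale, 1/cos φ).
Areal scale = k² = sec²φ = 1/cos²(73.8°) = 1/0.2790² = 12.85.
True area = apparent / (areal scale) = 134000 / 12.85 ≈ 10400 km².

10400 km²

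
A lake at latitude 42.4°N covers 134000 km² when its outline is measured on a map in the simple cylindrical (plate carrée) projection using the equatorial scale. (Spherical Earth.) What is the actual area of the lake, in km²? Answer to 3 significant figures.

99000 km²

In the plate carrée (x = Rλ, y = Rφ), meridians are true-scale (h = 1) and parallels are stretched by k = sec φ.
Areal scale = h·k = 1 × sec φ; at 42.4°, h = 1.000, k = 1.354, so h·k = 1.354.
True area = apparent / (areal scale) = 134000 / 1.354 ≈ 99000 km².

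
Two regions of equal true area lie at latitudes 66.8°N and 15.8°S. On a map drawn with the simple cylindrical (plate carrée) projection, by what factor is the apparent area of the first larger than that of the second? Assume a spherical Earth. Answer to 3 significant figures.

In the plate carrée (x = Rλ, y = Rφ), meridians are true-scale (h = 1) and parallels are stretched by k = sec φ.
Areal scale at 66.8°: h·k = 1.000 × 2.538 = 2.538.
Areal scale at 15.8°: h·k = 1.000 × 1.039 = 1.039.
Ratio = 2.538/1.039 ≈ 2.44.

2.44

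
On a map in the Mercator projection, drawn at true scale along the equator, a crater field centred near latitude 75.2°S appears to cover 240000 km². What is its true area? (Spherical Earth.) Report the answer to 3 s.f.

The Mercator projection is conformal; its linear scale factor is the same in every direction and equals sec φ = 1/cos φ.
Areal scale = k² = sec²φ = 1/cos²(75.2°) = 1/0.2554² = 15.33.
True area = apparent / (areal scale) = 240000 / 15.33 ≈ 15700 km².

15700 km²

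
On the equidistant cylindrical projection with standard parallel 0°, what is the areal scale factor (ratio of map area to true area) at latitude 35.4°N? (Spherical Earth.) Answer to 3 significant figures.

1.23

Plate carrée maps x = Rλ, y = Rφ. The meridian scale is h = 1 and the parallel scale is k = 1/cos φ = sec φ.
Areal scale = h·k = 1 × sec φ; at 35.4°, h = 1.000, k = 1.227, so h·k = 1.227.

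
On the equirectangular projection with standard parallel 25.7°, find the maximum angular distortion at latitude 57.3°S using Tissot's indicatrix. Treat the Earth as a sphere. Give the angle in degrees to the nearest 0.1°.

The equidistant cylindrical projection with φ₀ = 25.7° has h = 1 (meridians true) and k = cos φ₀ / cos φ along parallels.
At 57.3°: h = 1.000, k = 1.668; principal scales a = 1.668, b = 1.000.
sin(ω/2) = (a − b)/(a + b) = 0.6679/2.668 = 0.2504, so ω = 2 arcsin(0.2504) ≈ 29.0°.

29.0°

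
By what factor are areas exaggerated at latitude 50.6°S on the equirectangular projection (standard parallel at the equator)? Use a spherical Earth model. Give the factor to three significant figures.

In the plate carrée (x = Rλ, y = Rφ), meridians are true-scale (h = 1) and parallels are stretched by k = sec φ.
Areal scale = h·k = 1 × sec φ; at 50.6°, h = 1.000, k = 1.575, so h·k = 1.575.

1.58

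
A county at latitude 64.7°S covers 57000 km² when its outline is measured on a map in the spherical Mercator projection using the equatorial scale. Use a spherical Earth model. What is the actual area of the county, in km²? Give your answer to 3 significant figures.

Mercator is conformal, so the point scale is isotropic: h = k = sec φ = 1/cos φ.
Areal scale = k² = sec²φ = 1/cos²(64.7°) = 1/0.4274² = 5.475.
True area = apparent / (areal scale) = 57000 / 5.475 ≈ 10400 km².

10400 km²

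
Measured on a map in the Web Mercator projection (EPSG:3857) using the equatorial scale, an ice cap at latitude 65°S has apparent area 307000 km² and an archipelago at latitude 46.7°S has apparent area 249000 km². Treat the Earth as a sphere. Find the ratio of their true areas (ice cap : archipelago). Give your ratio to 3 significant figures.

On Mercator the areal scale is sec²φ, so true area = apparent × cos²φ.
True area of ice cap: 307000 × cos²(65°) = 307000 × 0.1786 = 54830 km².
True area of archipelago: 249000 × cos²(46.7°) = 249000 × 0.4703 = 117100 km².
Ratio = 54830 / 117100 ≈ 0.468.

0.468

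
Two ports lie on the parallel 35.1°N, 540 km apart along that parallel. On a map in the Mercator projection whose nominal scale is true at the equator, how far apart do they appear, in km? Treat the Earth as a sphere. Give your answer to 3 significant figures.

The Mercator projection is conformal; its linear scale factor is the same in every direction and equals sec φ = 1/cos φ.
Along the parallel, k = sec 35.1° = 1/0.8181 = 1.222.
Map distance = 540 × 1.222 ≈ 660 km.

660 km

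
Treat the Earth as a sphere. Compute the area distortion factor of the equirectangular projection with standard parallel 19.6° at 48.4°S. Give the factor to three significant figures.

With standard parallel φ₀ = 19.6°, the equirectangular projection gives x = Rλ cos φ₀, y = Rφ, so h = 1 and k = cos 19.6° / cos φ.
Areal scale = h·k = 1 × cos φ₀ / cos φ; at 48.4°, h = 1.000, k = 1.419, so h·k = 1.419.

1.42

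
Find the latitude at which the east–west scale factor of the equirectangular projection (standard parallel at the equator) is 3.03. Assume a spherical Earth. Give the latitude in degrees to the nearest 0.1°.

Plate carrée: h = 1, k = sec φ along parallels.
sec φ = 3.03  ⇒  cos φ = 0.3300  ⇒  φ ≈ 70.7°.

70.7°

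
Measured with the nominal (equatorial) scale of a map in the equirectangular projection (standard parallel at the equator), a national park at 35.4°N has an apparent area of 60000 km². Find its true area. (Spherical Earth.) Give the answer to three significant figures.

Plate carrée maps x = Rλ, y = Rφ. The meridian scale is h = 1 and the parallel scale is k = 1/cos φ = sec φ.
Areal scale = h·k = 1 × sec φ; at 35.4°, h = 1.000, k = 1.227, so h·k = 1.227.
True area = apparent / (areal scale) = 60000 / 1.227 ≈ 48900 km².

48900 km²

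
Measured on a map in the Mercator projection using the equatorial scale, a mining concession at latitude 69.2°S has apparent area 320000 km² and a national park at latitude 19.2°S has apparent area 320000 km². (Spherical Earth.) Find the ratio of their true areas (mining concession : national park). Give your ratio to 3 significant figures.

Mercator's areal exaggeration is sec²φ; hence true area = (apparent area) · cos²φ.
True area of mining concession: 320000 × cos²(69.2°) = 320000 × 0.1261 = 40350 km².
True area of national park: 320000 × cos²(19.2°) = 320000 × 0.8918 = 285400 km².
Ratio = 40350 / 285400 ≈ 0.141.

0.141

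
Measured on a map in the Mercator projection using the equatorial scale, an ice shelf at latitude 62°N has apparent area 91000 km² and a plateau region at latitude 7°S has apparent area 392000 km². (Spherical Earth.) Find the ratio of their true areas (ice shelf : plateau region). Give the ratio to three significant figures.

0.0519

Since Mercator area scale is 1/cos²φ, the true area equals the apparent area multiplied by cos²φ.
True area of ice shelf: 91000 × cos²(62°) = 91000 × 0.2204 = 20060 km².
True area of plateau region: 392000 × cos²(7°) = 392000 × 0.9851 = 386200 km².
Ratio = 20060 / 386200 ≈ 0.0519.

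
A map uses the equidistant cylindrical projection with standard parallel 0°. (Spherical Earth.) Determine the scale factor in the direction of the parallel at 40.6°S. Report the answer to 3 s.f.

For the equirectangular projection with φ₀ = 0 (plate carrée), h = 1 along meridians and k = sec φ along parallels.
k = 1/cos 40.6° = 1/0.7593 = 1.317.

1.32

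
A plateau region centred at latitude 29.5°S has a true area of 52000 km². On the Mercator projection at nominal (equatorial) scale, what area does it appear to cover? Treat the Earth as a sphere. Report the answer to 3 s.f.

The Mercator projection is conformal; its linear scale factor is the same in every direction and equals sec φ = 1/cos φ.
Areal scale = k² = sec²φ = 1/cos²(29.5°) = 1/0.8704² = 1.320.
Apparent area = 52000 × 1.320 ≈ 68600 km².

68600 km²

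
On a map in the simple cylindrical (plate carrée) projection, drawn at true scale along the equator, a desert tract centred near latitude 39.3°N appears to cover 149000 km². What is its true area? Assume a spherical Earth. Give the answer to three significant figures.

115000 km²

In the plate carrée (x = Rλ, y = Rφ), meridians are true-scale (h = 1) and parallels are stretched by k = sec φ.
Areal scale = h·k = 1 × sec φ; at 39.3°, h = 1.000, k = 1.292, so h·k = 1.292.
True area = apparent / (areal scale) = 149000 / 1.292 ≈ 115000 km².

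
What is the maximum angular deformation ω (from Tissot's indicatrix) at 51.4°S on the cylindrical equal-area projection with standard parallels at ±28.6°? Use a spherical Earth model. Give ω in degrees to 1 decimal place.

38.4°

Cylindrical equal-area (φ₀ = 28.6°): h = cos φ / cos 28.6° along meridians, k = cos 28.6° / cos φ along parallels; h·k = 1.
At 51.4°: h = 0.7106, k = 1.407; principal scales a = 1.407, b = 0.7106.
sin(ω/2) = (a − b)/(a + b) = 0.6967/2.118 = 0.3290, so ω = 2 arcsin(0.3290) ≈ 38.4°.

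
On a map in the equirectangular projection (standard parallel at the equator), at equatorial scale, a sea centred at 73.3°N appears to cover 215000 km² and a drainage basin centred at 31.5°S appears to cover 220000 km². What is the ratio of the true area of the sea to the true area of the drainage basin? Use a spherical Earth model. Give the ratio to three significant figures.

On the plate carrée, areal scale = h·k = 1 × sec φ, so true area = apparent × cos φ.
True area of sea: 215000 × cos(73.3°) = 215000 × 0.2874 = 61780 km².
True area of drainage basin: 220000 × cos(31.5°) = 220000 × 0.8526 = 187600 km².
Ratio = 61780 / 187600 ≈ 0.329.

0.329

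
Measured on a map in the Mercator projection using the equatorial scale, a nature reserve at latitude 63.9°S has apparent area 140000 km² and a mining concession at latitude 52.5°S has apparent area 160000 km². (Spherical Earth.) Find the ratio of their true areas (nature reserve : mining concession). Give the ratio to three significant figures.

0.457

Since Mercator area scale is 1/cos²φ, the true area equals the apparent area multiplied by cos²φ.
True area of nature reserve: 140000 × cos²(63.9°) = 140000 × 0.1935 = 27100 km².
True area of mining concession: 160000 × cos²(52.5°) = 160000 × 0.3706 = 59290 km².
Ratio = 27100 / 59290 ≈ 0.457.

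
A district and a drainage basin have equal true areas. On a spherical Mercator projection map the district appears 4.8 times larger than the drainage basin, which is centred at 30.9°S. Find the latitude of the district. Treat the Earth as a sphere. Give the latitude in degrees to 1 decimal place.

For equal true areas on Mercator, apparent areas scale as sec²φ, so the ratio is cos²φ₂ / cos²φ₁.
cos²φ₂ / cos²φ₁ = 4.8  ⇒  cos φ₁ = cos 30.9° / √4.8 = 0.8581/2.191 = 0.3917.
φ₁ = arccos(0.3917) ≈ 66.9°.

66.9°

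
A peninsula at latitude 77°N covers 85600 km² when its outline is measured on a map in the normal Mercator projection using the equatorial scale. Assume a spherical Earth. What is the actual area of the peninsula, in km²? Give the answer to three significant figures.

For Mercator, h = k = sec φ (a conformal cylindrical projection has a single point scale, 1/cos φ).
Areal scale = k² = sec²φ = 1/cos²(77°) = 1/0.2250² = 19.76.
True area = apparent / (areal scale) = 85600 / 19.76 ≈ 4330 km².

4330 km²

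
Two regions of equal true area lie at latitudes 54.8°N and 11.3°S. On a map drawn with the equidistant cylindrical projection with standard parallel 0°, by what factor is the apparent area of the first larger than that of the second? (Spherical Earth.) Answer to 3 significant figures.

1.70

In the plate carrée (x = Rλ, y = Rφ), meridians are true-scale (h = 1) and parallels are stretched by k = sec φ.
Areal scale at 54.8°: h·k = 1.000 × 1.735 = 1.735.
Areal scale at 11.3°: h·k = 1.000 × 1.020 = 1.020.
Ratio = 1.735/1.020 ≈ 1.70.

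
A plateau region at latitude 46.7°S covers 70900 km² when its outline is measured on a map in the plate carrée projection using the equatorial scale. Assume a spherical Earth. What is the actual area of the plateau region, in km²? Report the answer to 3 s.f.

In the plate carrée (x = Rλ, y = Rφ), meridians are true-scale (h = 1) and parallels are stretched by k = sec φ.
Areal scale = h·k = 1 × sec φ; at 46.7°, h = 1.000, k = 1.458, so h·k = 1.458.
True area = apparent / (areal scale) = 70900 / 1.458 ≈ 48600 km².

48600 km²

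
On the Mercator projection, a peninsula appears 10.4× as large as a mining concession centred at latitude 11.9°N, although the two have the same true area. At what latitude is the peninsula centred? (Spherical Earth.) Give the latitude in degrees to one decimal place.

On Mercator, (apparent₁)/(apparent₂) = sec²φ₁ / sec²φ₂ when true areas are equal.
cos²φ₂ / cos²φ₁ = 10.4  ⇒  cos φ₁ = cos 11.9° / √10.4 = 0.9785/3.225 = 0.3034.
φ₁ = arccos(0.3034) ≈ 72.3°.

72.3°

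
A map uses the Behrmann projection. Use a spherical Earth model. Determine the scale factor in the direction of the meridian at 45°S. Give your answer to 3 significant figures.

0.816

Behrmann is a cylindrical equal-area projection with standard parallels at ±30°. Cylindrical equal-area (φ₀ = 30°): h = cos φ / cos 30° along meridians, k = cos 30° / cos φ along parallels; h·k = 1.
h = cos 45° / cos 30° = 0.7071/0.8660 = 0.8165.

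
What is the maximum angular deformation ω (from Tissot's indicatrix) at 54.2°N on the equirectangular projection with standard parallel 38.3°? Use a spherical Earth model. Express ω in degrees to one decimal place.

16.8°

The equidistant cylindrical projection with φ₀ = 38.3° has h = 1 (meridians true) and k = cos φ₀ / cos φ along parallels.
At 54.2°: h = 1.000, k = 1.342; principal scales a = 1.342, b = 1.000.
sin(ω/2) = (a − b)/(a + b) = 0.3416/2.342 = 0.1459, so ω = 2 arcsin(0.1459) ≈ 16.8°.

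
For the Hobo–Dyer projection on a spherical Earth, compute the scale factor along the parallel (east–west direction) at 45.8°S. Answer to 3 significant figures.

1.14

The Hobo–Dyer projection is cylindrical equal-area with φ₀ = 37.5°. For cylindrical equal-area with standard parallel φ₀, h = cos φ / cos φ₀ and k = cos φ₀ / cos φ, so h·k = 1.
k = cos 37.5° / cos 45.8° = 0.7934/0.6972 = 1.138.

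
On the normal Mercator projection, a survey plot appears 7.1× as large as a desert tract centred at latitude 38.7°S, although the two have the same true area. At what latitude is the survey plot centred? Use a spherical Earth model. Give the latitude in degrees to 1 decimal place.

On Mercator, (apparent₁)/(apparent₂) = sec²φ₁ / sec²φ₂ when true areas are equal.
cos²φ₂ / cos²φ₁ = 7.1  ⇒  cos φ₁ = cos 38.7° / √7.1 = 0.7804/2.665 = 0.2929.
φ₁ = arccos(0.2929) ≈ 73.0°.

73.0°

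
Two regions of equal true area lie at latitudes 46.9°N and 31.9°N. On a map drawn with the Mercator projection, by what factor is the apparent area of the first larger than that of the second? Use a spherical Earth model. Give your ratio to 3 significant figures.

1.54

Mercator areal scale is sec²φ.
At 46.9°: sec²(46.9°) = 1/0.6833² = 2.142.
At 31.9°: sec²(31.9°) = 1/0.8490² = 1.387.
Ratio = 2.142/1.387 = cos²(31.9°)/cos²(46.9°) ≈ 1.54.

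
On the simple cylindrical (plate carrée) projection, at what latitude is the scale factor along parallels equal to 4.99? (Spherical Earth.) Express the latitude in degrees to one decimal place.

Plate carrée: h = 1, k = sec φ along parallels.
sec φ = 4.99  ⇒  cos φ = 0.2004  ⇒  φ ≈ 78.4°.

78.4°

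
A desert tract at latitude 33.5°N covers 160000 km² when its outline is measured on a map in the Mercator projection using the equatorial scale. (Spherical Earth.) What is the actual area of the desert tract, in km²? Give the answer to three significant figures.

The Mercator projection is conformal; its linear scale factor is the same in every direction and equals sec φ = 1/cos φ.
Areal scale = k² = sec²φ = 1/cos²(33.5°) = 1/0.8339² = 1.438.
True area = apparent / (areal scale) = 160000 / 1.438 ≈ 111000 km².

111000 km²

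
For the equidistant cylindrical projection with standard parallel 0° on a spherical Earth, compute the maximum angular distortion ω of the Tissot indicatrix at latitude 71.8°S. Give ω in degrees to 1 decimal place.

In the plate carrée (x = Rλ, y = Rφ), meridians are true-scale (h = 1) and parallels are stretched by k = sec φ.
At 71.8°: h = 1.000, k = 3.202; principal scales a = 3.202, b = 1.000.
sin(ω/2) = (a − b)/(a + b) = 2.202/4.202 = 0.5240, so ω = 2 arcsin(0.5240) ≈ 63.2°.

63.2°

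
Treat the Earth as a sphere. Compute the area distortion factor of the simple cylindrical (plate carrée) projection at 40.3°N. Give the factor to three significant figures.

1.31

For the equirectangular projection with φ₀ = 0 (plate carrée), h = 1 along meridians and k = sec φ along parallels.
Areal scale = h·k = 1 × sec φ; at 40.3°, h = 1.000, k = 1.311, so h·k = 1.311.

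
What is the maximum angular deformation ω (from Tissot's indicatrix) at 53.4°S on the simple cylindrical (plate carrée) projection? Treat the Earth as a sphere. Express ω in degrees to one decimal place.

In the plate carrée (x = Rλ, y = Rφ), meridians are true-scale (h = 1) and parallels are stretched by k = sec φ.
At 53.4°: h = 1.000, k = 1.677; principal scales a = 1.677, b = 1.000.
sin(ω/2) = (a − b)/(a + b) = 0.6772/2.677 = 0.2530, so ω = 2 arcsin(0.2530) ≈ 29.3°.

29.3°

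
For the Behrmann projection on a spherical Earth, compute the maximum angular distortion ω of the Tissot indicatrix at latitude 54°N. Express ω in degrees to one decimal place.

43.3°

Behrmann is a cylindrical equal-area projection with standard parallels at ±30°. For cylindrical equal-area with standard parallel φ₀, h = cos φ / cos φ₀ and k = cos φ₀ / cos φ, so h·k = 1.
At 54°: h = 0.6787, k = 1.473; principal scales a = 1.473, b = 0.6787.
sin(ω/2) = (a − b)/(a + b) = 0.7947/2.152 = 0.3692, so ω = 2 arcsin(0.3692) ≈ 43.3°.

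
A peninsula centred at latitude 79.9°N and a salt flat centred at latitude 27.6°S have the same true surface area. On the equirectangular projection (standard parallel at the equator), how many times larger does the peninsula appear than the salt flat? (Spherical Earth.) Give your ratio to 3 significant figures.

In the plate carrée (x = Rλ, y = Rφ), meridians are true-scale (h = 1) and parallels are stretched by k = sec φ.
Areal scale at 79.9°: h·k = 1.000 × 5.702 = 5.702.
Areal scale at 27.6°: h·k = 1.000 × 1.128 = 1.128.
Ratio = 5.702/1.128 ≈ 5.05.

5.05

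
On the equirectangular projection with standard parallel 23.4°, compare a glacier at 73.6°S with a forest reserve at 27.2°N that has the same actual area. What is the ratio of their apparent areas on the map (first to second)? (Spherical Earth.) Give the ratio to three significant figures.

3.15

In the equirectangular projection with standard parallel φ₀ = 23.4° (x = Rλ cos φ₀, y = Rφ), meridians are true-scale (h = 1) and the parallel scale is k = cos φ₀ / cos φ.
Areal scale at 73.6°: h·k = 1.000 × 3.251 = 3.251.
Areal scale at 27.2°: h·k = 1.000 × 1.032 = 1.032.
Ratio = 3.251/1.032 ≈ 3.15.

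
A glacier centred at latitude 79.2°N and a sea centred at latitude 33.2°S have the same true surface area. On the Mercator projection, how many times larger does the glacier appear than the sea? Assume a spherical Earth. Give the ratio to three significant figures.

19.9

Mercator areal scale is sec²φ.
At 79.2°: sec²(79.2°) = 1/0.1874² = 28.48.
At 33.2°: sec²(33.2°) = 1/0.8368² = 1.428.
Ratio = 28.48/1.428 = cos²(33.2°)/cos²(79.2°) ≈ 19.9.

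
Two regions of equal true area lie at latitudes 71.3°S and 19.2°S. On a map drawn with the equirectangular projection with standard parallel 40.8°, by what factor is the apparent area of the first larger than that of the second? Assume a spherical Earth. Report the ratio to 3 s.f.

2.95

In the equirectangular projection with standard parallel φ₀ = 40.8° (x = Rλ cos φ₀, y = Rφ), meridians are true-scale (h = 1) and the parallel scale is k = cos φ₀ / cos φ.
Areal scale at 71.3°: h·k = 1.000 × 2.361 = 2.361.
Areal scale at 19.2°: h·k = 1.000 × 0.8016 = 0.8016.
Ratio = 2.361/0.8016 ≈ 2.95.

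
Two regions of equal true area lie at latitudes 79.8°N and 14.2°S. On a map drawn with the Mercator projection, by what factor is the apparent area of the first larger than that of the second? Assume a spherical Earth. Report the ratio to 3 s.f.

30.0

Mercator areal scale is sec²φ.
At 79.8°: sec²(79.8°) = 1/0.1771² = 31.89.
At 14.2°: sec²(14.2°) = 1/0.9694² = 1.064.
Ratio = 31.89/1.064 = cos²(14.2°)/cos²(79.8°) ≈ 30.0.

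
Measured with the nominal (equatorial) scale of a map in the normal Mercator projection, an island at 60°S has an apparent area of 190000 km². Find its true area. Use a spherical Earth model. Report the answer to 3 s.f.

The Mercator projection is conformal; its linear scale factor is the same in every direction and equals sec φ = 1/cos φ.
Areal scale = k² = sec²φ = 1/cos²(60°) = 1/0.5000² = 4.000.
True area = apparent / (areal scale) = 190000 / 4.000 ≈ 47500 km².

47500 km²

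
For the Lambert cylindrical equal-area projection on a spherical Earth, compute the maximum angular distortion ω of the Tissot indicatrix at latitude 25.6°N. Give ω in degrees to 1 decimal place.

The Lambert cylindrical equal-area projection is the cylindrical equal-area projection with its standard parallel at the equator (φ₀ = 0). Cylindrical equal-area (φ₀ = 0°): h = cos φ / cos 0° along meridians, k = cos 0° / cos φ along parallels; h·k = 1.
At 25.6°: h = 0.9018, k = 1.109; principal scales a = 1.109, b = 0.9018.
sin(ω/2) = (a − b)/(a + b) = 0.2070/2.011 = 0.1030, so ω = 2 arcsin(0.1030) ≈ 11.8°.

11.8°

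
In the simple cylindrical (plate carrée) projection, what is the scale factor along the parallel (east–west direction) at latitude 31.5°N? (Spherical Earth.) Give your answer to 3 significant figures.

For the equirectangular projection with φ₀ = 0 (plate carrée), h = 1 along meridians and k = sec φ along parallels.
k = 1/cos 31.5° = 1/0.8526 = 1.173.

1.17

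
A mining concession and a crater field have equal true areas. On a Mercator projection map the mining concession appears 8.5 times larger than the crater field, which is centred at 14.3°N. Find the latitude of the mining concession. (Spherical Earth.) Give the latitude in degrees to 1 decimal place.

For equal true areas on Mercator, apparent areas scale as sec²φ, so the ratio is cos²φ₂ / cos²φ₁.
cos²φ₂ / cos²φ₁ = 8.5  ⇒  cos φ₁ = cos 14.3° / √8.5 = 0.9690/2.915 = 0.3324.
φ₁ = arccos(0.3324) ≈ 70.6°.

70.6°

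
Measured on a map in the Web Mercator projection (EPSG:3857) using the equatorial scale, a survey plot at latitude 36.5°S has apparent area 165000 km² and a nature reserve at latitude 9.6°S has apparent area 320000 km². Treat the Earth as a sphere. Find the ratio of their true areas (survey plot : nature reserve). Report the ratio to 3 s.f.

0.343

On Mercator the areal scale is sec²φ, so true area = apparent × cos²φ.
True area of survey plot: 165000 × cos²(36.5°) = 165000 × 0.6462 = 106600 km².
True area of nature reserve: 320000 × cos²(9.6°) = 320000 × 0.9722 = 311100 km².
Ratio = 106600 / 311100 ≈ 0.343.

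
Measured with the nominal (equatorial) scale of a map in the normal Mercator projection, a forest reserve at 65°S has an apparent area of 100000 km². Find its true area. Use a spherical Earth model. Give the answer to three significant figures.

Mercator is conformal, so the point scale is isotropic: h = k = sec φ = 1/cos φ.
Areal scale = k² = sec²φ = 1/cos²(65°) = 1/0.4226² = 5.599.
True area = apparent / (areal scale) = 100000 / 5.599 ≈ 17900 km².

17900 km²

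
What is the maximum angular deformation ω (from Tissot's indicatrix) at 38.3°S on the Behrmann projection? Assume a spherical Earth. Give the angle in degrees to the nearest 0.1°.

The Behrmann projection is cylindrical equal-area with φ₀ = 30°. For cylindrical equal-area with standard parallel φ₀, h = cos φ / cos φ₀ and k = cos φ₀ / cos φ, so h·k = 1.
At 38.3°: h = 0.9062, k = 1.104; principal scales a = 1.104, b = 0.9062.
sin(ω/2) = (a − b)/(a + b) = 0.1973/2.010 = 0.09820, so ω = 2 arcsin(0.09820) ≈ 11.3°.

11.3°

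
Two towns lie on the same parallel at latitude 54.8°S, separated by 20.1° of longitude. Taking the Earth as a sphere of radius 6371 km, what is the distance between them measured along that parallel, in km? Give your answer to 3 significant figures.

1290 km

Arc length along a parallel = R cos φ · Δλ (with Δλ in radians).
= 6371 × cos 54.8° × (20.1° × π/180) = 6371 × 0.5764 × 0.3508 ≈ 1290 km.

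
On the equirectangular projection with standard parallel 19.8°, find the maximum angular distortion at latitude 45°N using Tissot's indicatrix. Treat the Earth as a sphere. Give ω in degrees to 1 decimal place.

The equidistant cylindrical projection with φ₀ = 19.8° has h = 1 (meridians true) and k = cos φ₀ / cos φ along parallels.
At 45°: h = 1.000, k = 1.331; principal scales a = 1.331, b = 1.000.
sin(ω/2) = (a − b)/(a + b) = 0.3306/2.331 = 0.1419, so ω = 2 arcsin(0.1419) ≈ 16.3°.

16.3°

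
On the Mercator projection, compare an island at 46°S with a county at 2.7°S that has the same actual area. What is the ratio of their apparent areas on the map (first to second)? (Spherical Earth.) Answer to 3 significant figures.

Mercator is conformal with k = sec φ, so areal scale = k² = sec²φ.
At 46°: sec²(46°) = 1/0.6947² = 2.072.
At 2.7°: sec²(2.7°) = 1/0.9989² = 1.002.
Ratio = 2.072/1.002 = cos²(2.7°)/cos²(46°) ≈ 2.07.

2.07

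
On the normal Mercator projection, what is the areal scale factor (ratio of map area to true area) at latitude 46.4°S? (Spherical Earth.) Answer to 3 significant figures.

2.10

For Mercator, h = k = sec φ (a conformal cylindrical projection has a single point scale, 1/cos φ).
Areal scale = k² = sec²φ = 1/cos²(46.4°) = 1/0.6896² = 2.103.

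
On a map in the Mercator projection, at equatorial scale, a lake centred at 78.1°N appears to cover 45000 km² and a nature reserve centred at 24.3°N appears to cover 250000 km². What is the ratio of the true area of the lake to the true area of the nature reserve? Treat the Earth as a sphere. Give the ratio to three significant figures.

0.00921

Since Mercator area scale is 1/cos²φ, the true area equals the apparent area multiplied by cos²φ.
True area of lake: 45000 × cos²(78.1°) = 45000 × 0.04252 = 1913 km².
True area of nature reserve: 250000 × cos²(24.3°) = 250000 × 0.8307 = 207700 km².
Ratio = 1913 / 207700 ≈ 0.00921.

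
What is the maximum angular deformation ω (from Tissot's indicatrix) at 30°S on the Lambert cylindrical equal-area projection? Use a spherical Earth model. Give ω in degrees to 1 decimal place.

16.4°

The Lambert cylindrical equal-area projection is the cylindrical equal-area projection with its standard parallel at the equator (φ₀ = 0). For cylindrical equal-area with standard parallel φ₀, h = cos φ / cos φ₀ and k = cos φ₀ / cos φ, so h·k = 1.
At 30°: h = 0.8660, k = 1.155; principal scales a = 1.155, b = 0.8660.
sin(ω/2) = (a − b)/(a + b) = 0.2887/2.021 = 0.1429, so ω = 2 arcsin(0.1429) ≈ 16.4°.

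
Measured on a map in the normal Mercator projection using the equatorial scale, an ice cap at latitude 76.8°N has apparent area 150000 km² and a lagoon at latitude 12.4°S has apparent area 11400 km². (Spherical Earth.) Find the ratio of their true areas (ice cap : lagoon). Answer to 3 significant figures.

0.719

Since Mercator area scale is 1/cos²φ, the true area equals the apparent area multiplied by cos²φ.
True area of ice cap: 150000 × cos²(76.8°) = 150000 × 0.05214 = 7822 km².
True area of lagoon: 11400 × cos²(12.4°) = 11400 × 0.9539 = 10870 km².
Ratio = 7822 / 10870 ≈ 0.719.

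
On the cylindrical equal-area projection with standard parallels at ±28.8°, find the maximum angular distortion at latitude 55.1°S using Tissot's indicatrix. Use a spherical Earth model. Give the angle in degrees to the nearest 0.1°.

47.4°

Cylindrical equal-area (φ₀ = 28.8°): h = cos φ / cos 28.8° along meridians, k = cos 28.8° / cos φ along parallels; h·k = 1.
At 55.1°: h = 0.6529, k = 1.532; principal scales a = 1.532, b = 0.6529.
sin(ω/2) = (a − b)/(a + b) = 0.8787/2.185 = 0.4022, so ω = 2 arcsin(0.4022) ≈ 47.4°.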